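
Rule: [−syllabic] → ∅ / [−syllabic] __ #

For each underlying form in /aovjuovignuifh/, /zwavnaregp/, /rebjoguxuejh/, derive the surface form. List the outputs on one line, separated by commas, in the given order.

/aovjuovignuifh/: /h/ is the second consonant of a word-final cluster /fh/, so it deletes. → [aovjuovignuif].
/zwavnaregp/: /p/ is the second consonant of a word-final cluster /gp/, so it deletes. → [zwavnareg].
/rebjoguxuejh/: /h/ is the second consonant of a word-final cluster /jh/, so it deletes. → [rebjoguxuej].

aovjuovignuif, zwavnareg, rebjoguxuej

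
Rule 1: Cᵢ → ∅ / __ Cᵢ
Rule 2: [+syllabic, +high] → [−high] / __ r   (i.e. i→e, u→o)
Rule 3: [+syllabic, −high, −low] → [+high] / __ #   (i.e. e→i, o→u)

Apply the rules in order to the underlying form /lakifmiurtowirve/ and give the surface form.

lakifmiortowervi

Rule 1 (degemination): no segment meets the environment; /lakifmiurtowirve/ is unchanged.
Rule 2 (pre-rhotic lowering): /u/ is a high vowel immediately before /r/, so it lowers to [o]. /i/ is a high vowel immediately before /r/, so it lowers to [e]. /lakifmiurtowirve/ → lakifmiortowerve.
Rule 3 (final vowel raising): /e/ is a mid vowel in word-final position, so it raises to [i]. /lakifmiortowerve/ → lakifmiortowervi.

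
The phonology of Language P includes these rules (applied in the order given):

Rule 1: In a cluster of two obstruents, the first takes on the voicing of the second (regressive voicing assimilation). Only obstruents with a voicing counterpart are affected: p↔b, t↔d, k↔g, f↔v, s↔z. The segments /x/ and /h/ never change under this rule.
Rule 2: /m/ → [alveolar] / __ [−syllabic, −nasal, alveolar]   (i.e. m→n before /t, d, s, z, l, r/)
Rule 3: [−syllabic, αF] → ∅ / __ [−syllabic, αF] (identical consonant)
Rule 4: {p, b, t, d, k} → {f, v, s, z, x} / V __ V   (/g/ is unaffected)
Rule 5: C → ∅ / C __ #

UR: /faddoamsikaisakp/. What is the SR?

fazoansixaisak

Rule 1 (regressive voicing assimilation): no segment meets the environment; /faddoamsikaisakp/ is unchanged.
Rule 2 (nasal place assimilation): /m/ precedes the alveolar consonant /s/, so it assimilates in place to [n]. /faddoamsikaisakp/ → faddoansikaisakp.
Rule 3 (degemination): /dd/ is a geminate; the first /d/ deletes. /faddoansikaisakp/ → fadoansikaisakp.
Rule 4 (intervocalic spirantization): /d/ is a stop between vowels /a/ and /o/, so it spirantizes to the fricative [z]. /k/ is a stop between vowels /i/ and /a/, so it spirantizes to the fricative [x]. /fadoansikaisakp/ → fazoansixaisakp.
Rule 5 (final cluster simplification): /p/ is the second consonant of a word-final cluster /kp/, so it deletes. /fazoansixaisakp/ → fazoansixaisak.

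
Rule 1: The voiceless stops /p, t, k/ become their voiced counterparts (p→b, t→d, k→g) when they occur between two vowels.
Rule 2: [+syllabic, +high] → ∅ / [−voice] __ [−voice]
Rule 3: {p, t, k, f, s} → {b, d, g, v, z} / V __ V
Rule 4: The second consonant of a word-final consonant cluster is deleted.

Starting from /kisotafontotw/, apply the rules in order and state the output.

Rule 1 (intervocalic voicing): /t/ is a voiceless stop between vowels /o/ and /a/, so it voices to [d]. /kisotafontotw/ → kisodafontotw.
Rule 2 (high vowel syncope): /i/ is a high vowel flanked by voiceless consonants /k/ and /s/, so it deletes. /kisodafontotw/ → ksodafontotw.
Rule 3 (intervocalic voicing): /f/ is a voiceless obstruent between vowels /a/ and /o/, so it voices to [v]. /ksodafontotw/ → ksodavontotw.
Rule 4 (final cluster simplification): /w/ is the second consonant of a word-final cluster /tw/, so it deletes. /ksodavontotw/ → ksodavontot.

ksodavontot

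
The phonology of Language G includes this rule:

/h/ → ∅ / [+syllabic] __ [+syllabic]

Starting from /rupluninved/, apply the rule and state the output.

rupluninved

No segment of /rupluninved/ meets the structural description of the rule, so the form surfaces unchanged.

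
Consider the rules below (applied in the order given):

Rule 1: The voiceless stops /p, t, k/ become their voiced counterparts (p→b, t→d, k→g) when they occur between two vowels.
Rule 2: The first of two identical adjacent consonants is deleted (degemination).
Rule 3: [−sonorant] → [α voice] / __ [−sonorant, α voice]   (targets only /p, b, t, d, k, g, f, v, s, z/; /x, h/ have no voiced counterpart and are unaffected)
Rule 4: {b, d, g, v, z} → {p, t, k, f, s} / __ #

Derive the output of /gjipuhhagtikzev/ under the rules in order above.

Rule 1 (intervocalic voicing): /p/ is a voiceless stop between vowels /i/ and /u/, so it voices to [b]. /gjipuhhagtikzev/ → gjibuhhagtikzev.
Rule 2 (degemination): /hh/ is a geminate; the first /h/ deletes. /gjibuhhagtikzev/ → gjibuhagtikzev.
Rule 3 (regressive voicing assimilation): /g/ precedes the voiceless obstruent /t/, so it devoices to [k] by assimilation. /k/ precedes the voiced obstruent /z/, so it voices to [g] by assimilation. /gjibuhagtikzev/ → gjibuhaktigzev.
Rule 4 (final devoicing): /v/ is a voiced obstruent in word-final position, so it devoices to [f]. /gjibuhaktigzev/ → gjibuhaktigzef.

gjibuhaktigzef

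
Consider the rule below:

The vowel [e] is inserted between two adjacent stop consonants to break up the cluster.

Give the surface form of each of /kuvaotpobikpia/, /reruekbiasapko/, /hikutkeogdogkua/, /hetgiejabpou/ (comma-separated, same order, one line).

kuvaotepobikepia, reruekebiasapeko, hikutekeogedogekua, hetegiejabepou

/kuvaotpobikpia/: /t/ and /p/ form a stop–stop cluster, so [e] is inserted between them. /k/ and /p/ form a stop–stop cluster, so [e] is inserted between them. → [kuvaotepobikepia].
/reruekbiasapko/: /k/ and /b/ form a stop–stop cluster, so [e] is inserted between them. /p/ and /k/ form a stop–stop cluster, so [e] is inserted between them. → [reruekebiasapeko].
/hikutkeogdogkua/: /t/ and /k/ form a stop–stop cluster, so [e] is inserted between them. /g/ and /d/ form a stop–stop cluster, so [e] is inserted between them. /g/ and /k/ form a stop–stop cluster, so [e] is inserted between them. → [hikutekeogedogekua].
/hetgiejabpou/: /t/ and /g/ form a stop–stop cluster, so [e] is inserted between them. /b/ and /p/ form a stop–stop cluster, so [e] is inserted between them. → [hetegiejabepou].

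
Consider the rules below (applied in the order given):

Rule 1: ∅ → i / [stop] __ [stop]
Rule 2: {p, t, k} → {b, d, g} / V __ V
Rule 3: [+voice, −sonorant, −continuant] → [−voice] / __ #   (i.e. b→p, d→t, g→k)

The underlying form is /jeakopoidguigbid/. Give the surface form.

Rule 1 (stop-cluster i-epenthesis): /d/ and /g/ form a stop–stop cluster, so [i] is inserted between them. /g/ and /b/ form a stop–stop cluster, so [i] is inserted between them. /jeakopoidguigbid/ → jeakopoidiguigibid.
Rule 2 (intervocalic voicing): /k/ is a voiceless stop between vowels /a/ and /o/, so it voices to [g]. /p/ is a voiceless stop between vowels /o/ and /o/, so it voices to [b]. /jeakopoidiguigibid/ → jeagoboidiguigibid.
Rule 3 (final devoicing): /d/ is a voiced stop in word-final position, so it devoices to [t]. /jeagoboidiguigibid/ → jeagoboidiguigibit.

jeagoboidiguigibit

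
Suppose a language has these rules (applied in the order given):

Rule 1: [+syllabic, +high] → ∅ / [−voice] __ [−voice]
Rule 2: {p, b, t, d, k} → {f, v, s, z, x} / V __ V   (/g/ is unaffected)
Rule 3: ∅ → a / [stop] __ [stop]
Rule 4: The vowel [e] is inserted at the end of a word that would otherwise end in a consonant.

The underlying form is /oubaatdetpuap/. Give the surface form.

Rule 1 (high vowel syncope): no segment meets the environment; /oubaatdetpuap/ is unchanged.
Rule 2 (intervocalic spirantization): /b/ is a stop between vowels /u/ and /a/, so it spirantizes to the fricative [v]. /oubaatdetpuap/ → ouvaatdetpuap.
Rule 3 (stop-cluster a-epenthesis): /t/ and /d/ form a stop–stop cluster, so [a] is inserted between them. /t/ and /p/ form a stop–stop cluster, so [a] is inserted between them. /ouvaatdetpuap/ → ouvaatadetapuap.
Rule 4 (final e-epenthesis): the form ends in the consonant /p/, so [e] is inserted word-finally. /ouvaatadetapuap/ → ouvaatadetapuape.

ouvaatadetapuape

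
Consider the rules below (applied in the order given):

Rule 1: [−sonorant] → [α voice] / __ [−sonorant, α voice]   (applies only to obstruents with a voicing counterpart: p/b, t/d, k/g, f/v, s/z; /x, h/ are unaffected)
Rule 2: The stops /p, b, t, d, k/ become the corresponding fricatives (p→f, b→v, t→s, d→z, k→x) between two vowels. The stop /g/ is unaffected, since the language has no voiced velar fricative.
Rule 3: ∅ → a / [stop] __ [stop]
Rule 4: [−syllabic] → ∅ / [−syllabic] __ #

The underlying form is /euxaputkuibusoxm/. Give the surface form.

Rule 1 (regressive voicing assimilation): no segment meets the environment; /euxaputkuibusoxm/ is unchanged.
Rule 2 (intervocalic spirantization): /p/ is a stop between vowels /a/ and /u/, so it spirantizes to the fricative [f]. /b/ is a stop between vowels /i/ and /u/, so it spirantizes to the fricative [v]. /euxaputkuibusoxm/ → euxafutkuivusoxm.
Rule 3 (stop-cluster a-epenthesis): /t/ and /k/ form a stop–stop cluster, so [a] is inserted between them. /euxafutkuivusoxm/ → euxafutakuivusoxm.
Rule 4 (final cluster simplification): /m/ is the second consonant of a word-final cluster /xm/, so it deletes. /euxafutakuivusoxm/ → euxafutakuivusox.

euxafutakuivusox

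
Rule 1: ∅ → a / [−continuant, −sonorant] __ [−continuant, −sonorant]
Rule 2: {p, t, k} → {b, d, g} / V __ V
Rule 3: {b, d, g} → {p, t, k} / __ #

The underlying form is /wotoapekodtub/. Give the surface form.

Rule 1 (stop-cluster a-epenthesis): /d/ and /t/ form a stop–stop cluster, so [a] is inserted between them. /wotoapekodtub/ → wotoapekodatub.
Rule 2 (intervocalic voicing): /t/ is a voiceless stop between vowels /o/ and /o/, so it voices to [d]. /p/ is a voiceless stop between vowels /a/ and /e/, so it voices to [b]. /k/ is a voiceless stop between vowels /e/ and /o/, so it voices to [g]. /t/ is a voiceless stop between vowels /a/ and /u/, so it voices to [d]. /wotoapekodatub/ → wodoabegodadub.
Rule 3 (final devoicing): /b/ is a voiced stop in word-final position, so it devoices to [p]. /wodoabegodadub/ → wodoabegodadup.

wodoabegodadup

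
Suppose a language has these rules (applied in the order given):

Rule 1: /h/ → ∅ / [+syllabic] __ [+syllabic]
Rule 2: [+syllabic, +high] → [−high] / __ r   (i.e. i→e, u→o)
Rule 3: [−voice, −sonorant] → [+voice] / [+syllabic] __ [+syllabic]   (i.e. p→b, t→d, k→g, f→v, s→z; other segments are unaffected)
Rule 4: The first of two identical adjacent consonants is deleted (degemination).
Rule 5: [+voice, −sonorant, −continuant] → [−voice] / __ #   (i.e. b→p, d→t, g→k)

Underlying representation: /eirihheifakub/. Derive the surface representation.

Rule 1 (intervocalic h-deletion): no segment meets the environment; /eirihheifakub/ is unchanged.
Rule 2 (pre-rhotic lowering): /i/ is a high vowel immediately before /r/, so it lowers to [e]. /eirihheifakub/ → eerihheifakub.
Rule 3 (intervocalic voicing): /f/ is a voiceless obstruent between vowels /i/ and /a/, so it voices to [v]. /k/ is a voiceless obstruent between vowels /a/ and /u/, so it voices to [g]. /eerihheifakub/ → eerihheivagub.
Rule 4 (degemination): /hh/ is a geminate; the first /h/ deletes. /eerihheivagub/ → eeriheivagub.
Rule 5 (final devoicing): /b/ is a voiced stop in word-final position, so it devoices to [p]. /eeriheivagub/ → eeriheivagup.

eeriheivagup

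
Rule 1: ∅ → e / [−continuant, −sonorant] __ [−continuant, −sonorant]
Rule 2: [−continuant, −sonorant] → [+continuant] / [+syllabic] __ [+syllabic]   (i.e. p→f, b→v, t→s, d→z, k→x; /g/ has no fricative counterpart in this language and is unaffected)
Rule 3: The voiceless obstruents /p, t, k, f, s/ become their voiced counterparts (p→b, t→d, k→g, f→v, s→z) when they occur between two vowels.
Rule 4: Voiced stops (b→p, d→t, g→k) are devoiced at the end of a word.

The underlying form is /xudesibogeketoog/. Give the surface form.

Rule 1 (stop-cluster e-epenthesis): no segment meets the environment; /xudesibogeketoog/ is unchanged.
Rule 2 (intervocalic spirantization): /d/ is a stop between vowels /u/ and /e/, so it spirantizes to the fricative [z]. /b/ is a stop between vowels /i/ and /o/, so it spirantizes to the fricative [v]. /k/ is a stop between vowels /e/ and /e/, so it spirantizes to the fricative [x]. /t/ is a stop between vowels /e/ and /o/, so it spirantizes to the fricative [s]. /xudesibogeketoog/ → xuzesivogexesoog.
Rule 3 (intervocalic voicing): /s/ is a voiceless obstruent between vowels /e/ and /i/, so it voices to [z]. /s/ is a voiceless obstruent between vowels /e/ and /o/, so it voices to [z]. /xuzesivogexesoog/ → xuzezivogexezoog.
Rule 4 (final devoicing): /g/ is a voiced stop in word-final position, so it devoices to [k]. /xuzezivogexezoog/ → xuzezivogexezook.

xuzezivogexezook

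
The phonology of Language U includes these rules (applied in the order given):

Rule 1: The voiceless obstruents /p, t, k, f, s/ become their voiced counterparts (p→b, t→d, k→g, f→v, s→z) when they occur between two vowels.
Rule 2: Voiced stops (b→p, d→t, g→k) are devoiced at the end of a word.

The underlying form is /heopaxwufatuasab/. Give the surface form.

Rule 1 (intervocalic voicing): /p/ is a voiceless obstruent between vowels /o/ and /a/, so it voices to [b]. /f/ is a voiceless obstruent between vowels /u/ and /a/, so it voices to [v]. /t/ is a voiceless obstruent between vowels /a/ and /u/, so it voices to [d]. /s/ is a voiceless obstruent between vowels /a/ and /a/, so it voices to [z]. /heopaxwufatuasab/ → heobaxwuvaduazab.
Rule 2 (final devoicing): /b/ is a voiced stop in word-final position, so it devoices to [p]. /heobaxwuvaduazab/ → heobaxwuvaduazap.

heobaxwuvaduazap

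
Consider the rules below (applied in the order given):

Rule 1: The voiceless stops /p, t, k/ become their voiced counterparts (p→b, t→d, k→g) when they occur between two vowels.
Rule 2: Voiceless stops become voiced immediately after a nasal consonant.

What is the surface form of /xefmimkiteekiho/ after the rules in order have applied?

xefmimgideegiho

Rule 1 (intervocalic voicing): /t/ is a voiceless stop between vowels /i/ and /e/, so it voices to [d]. /k/ is a voiceless stop between vowels /e/ and /i/, so it voices to [g]. /xefmimkiteekiho/ → xefmimkideegiho.
Rule 2 (post-nasal voicing): /k/ is a voiceless stop immediately after the nasal /m/, so it voices to [g]. /xefmimkideegiho/ → xefmimgideegiho.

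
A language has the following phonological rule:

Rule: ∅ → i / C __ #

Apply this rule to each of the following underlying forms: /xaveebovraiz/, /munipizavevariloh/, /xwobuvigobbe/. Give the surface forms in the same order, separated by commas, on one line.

/xaveebovraiz/: the form ends in the consonant /z/, so [i] is inserted word-finally. → [xaveebovraizi].
/munipizavevariloh/: the form ends in the consonant /h/, so [i] is inserted word-finally. → [munipizavevarilohi].
/xwobuvigobbe/: the rule's environment is not met; surfaces unchanged as [xwobuvigobbe].

xaveebovraizi, munipizavevarilohi, xwobuvigobbe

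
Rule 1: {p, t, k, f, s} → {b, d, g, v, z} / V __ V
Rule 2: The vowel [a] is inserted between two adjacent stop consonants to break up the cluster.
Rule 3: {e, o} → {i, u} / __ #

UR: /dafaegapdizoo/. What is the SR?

Rule 1 (intervocalic voicing): /f/ is a voiceless obstruent between vowels /a/ and /a/, so it voices to [v]. /dafaegapdizoo/ → davaegapdizoo.
Rule 2 (stop-cluster a-epenthesis): /p/ and /d/ form a stop–stop cluster, so [a] is inserted between them. /davaegapdizoo/ → davaegapadizoo.
Rule 3 (final vowel raising): /o/ is a mid vowel in word-final position, so it raises to [u]. /davaegapadizoo/ → davaegapadizou.

davaegapadizou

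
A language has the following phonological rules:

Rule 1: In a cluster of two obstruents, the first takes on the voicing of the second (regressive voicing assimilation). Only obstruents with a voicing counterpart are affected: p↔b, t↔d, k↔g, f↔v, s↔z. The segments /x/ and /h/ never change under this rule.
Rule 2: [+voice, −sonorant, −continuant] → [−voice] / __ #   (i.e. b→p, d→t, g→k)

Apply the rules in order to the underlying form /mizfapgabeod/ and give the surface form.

misfabgabeot

Rule 1 (regressive voicing assimilation): /z/ precedes the voiceless obstruent /f/, so it devoices to [s] by assimilation. /p/ precedes the voiced obstruent /g/, so it voices to [b] by assimilation. /mizfapgabeod/ → misfabgabeod.
Rule 2 (final devoicing): /d/ is a voiced stop in word-final position, so it devoices to [t]. /misfabgabeod/ → misfabgabeot.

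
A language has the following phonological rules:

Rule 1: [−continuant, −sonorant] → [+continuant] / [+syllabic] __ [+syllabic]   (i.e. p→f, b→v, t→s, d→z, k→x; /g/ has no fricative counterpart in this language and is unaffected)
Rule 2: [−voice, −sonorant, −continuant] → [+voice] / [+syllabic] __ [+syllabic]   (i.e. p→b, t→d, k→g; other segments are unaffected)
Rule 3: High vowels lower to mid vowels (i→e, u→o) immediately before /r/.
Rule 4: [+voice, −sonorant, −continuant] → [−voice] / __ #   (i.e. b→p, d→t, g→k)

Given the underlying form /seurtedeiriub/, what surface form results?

seortezeeriup

Rule 1 (intervocalic spirantization): /d/ is a stop between vowels /e/ and /e/, so it spirantizes to the fricative [z]. /seurtedeiriub/ → seurtezeiriub.
Rule 2 (intervocalic voicing): no segment meets the environment; /seurtezeiriub/ is unchanged.
Rule 3 (pre-rhotic lowering): /u/ is a high vowel immediately before /r/, so it lowers to [o]. /i/ is a high vowel immediately before /r/, so it lowers to [e]. /seurtezeiriub/ → seortezeeriub.
Rule 4 (final devoicing): /b/ is a voiced stop in word-final position, so it devoices to [p]. /seortezeeriub/ → seortezeeriup.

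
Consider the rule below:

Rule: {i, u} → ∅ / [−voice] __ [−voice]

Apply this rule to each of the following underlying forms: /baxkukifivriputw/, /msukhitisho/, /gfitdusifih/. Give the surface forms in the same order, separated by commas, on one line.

/baxkukifivriputw/: /u/ is a high vowel flanked by voiceless consonants /k/ and /k/, so it deletes. /i/ is a high vowel flanked by voiceless consonants /k/ and /f/, so it deletes. /u/ is a high vowel flanked by voiceless consonants /p/ and /t/, so it deletes. → [baxkkfivriptw].
/msukhitisho/: /u/ is a high vowel flanked by voiceless consonants /s/ and /k/, so it deletes. /i/ is a high vowel flanked by voiceless consonants /h/ and /t/, so it deletes. /i/ is a high vowel flanked by voiceless consonants /t/ and /s/, so it deletes. → [mskhtsho].
/gfitdusifih/: /i/ is a high vowel flanked by voiceless consonants /f/ and /t/, so it deletes. /i/ is a high vowel flanked by voiceless consonants /s/ and /f/, so it deletes. /i/ is a high vowel flanked by voiceless consonants /f/ and /h/, so it deletes. → [gftdusfh].

baxkkfivriptw, mskhtsho, gftdusfh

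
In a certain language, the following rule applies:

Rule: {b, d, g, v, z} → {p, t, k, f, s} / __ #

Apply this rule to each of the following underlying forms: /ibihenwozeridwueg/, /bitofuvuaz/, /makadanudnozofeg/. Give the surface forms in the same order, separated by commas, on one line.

/ibihenwozeridwueg/: /g/ is a voiced obstruent in word-final position, so it devoices to [k]. → [ibihenwozeridwuek].
/bitofuvuaz/: /z/ is a voiced obstruent in word-final position, so it devoices to [s]. → [bitofuvuas].
/makadanudnozofeg/: /g/ is a voiced obstruent in word-final position, so it devoices to [k]. → [makadanudnozofek].

ibihenwozeridwuek, bitofuvuas, makadanudnozofek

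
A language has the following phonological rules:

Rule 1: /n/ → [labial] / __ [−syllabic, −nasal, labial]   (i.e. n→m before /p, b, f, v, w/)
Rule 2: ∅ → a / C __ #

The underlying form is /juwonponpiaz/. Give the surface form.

juwompompiaza

Rule 1 (nasal place assimilation): /n/ precedes the labial consonant /p/, so it assimilates in place to [m]. /n/ precedes the labial consonant /p/, so it assimilates in place to [m]. /juwonponpiaz/ → juwompompiaz.
Rule 2 (final a-epenthesis): the form ends in the consonant /z/, so [a] is inserted word-finally. /juwompompiaz/ → juwompompiaza.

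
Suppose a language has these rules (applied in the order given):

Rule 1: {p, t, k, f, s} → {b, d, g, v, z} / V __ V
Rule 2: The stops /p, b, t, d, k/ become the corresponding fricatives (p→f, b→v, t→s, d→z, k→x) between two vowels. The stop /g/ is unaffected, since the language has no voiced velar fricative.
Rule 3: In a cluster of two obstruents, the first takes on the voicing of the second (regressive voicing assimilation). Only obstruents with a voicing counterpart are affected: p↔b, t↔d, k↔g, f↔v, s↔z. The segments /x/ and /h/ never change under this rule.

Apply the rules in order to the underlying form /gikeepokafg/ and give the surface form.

gigeevogavg

Rule 1 (intervocalic voicing): /k/ is a voiceless obstruent between vowels /i/ and /e/, so it voices to [g]. /p/ is a voiceless obstruent between vowels /e/ and /o/, so it voices to [b]. /k/ is a voiceless obstruent between vowels /o/ and /a/, so it voices to [g]. /gikeepokafg/ → gigeebogafg.
Rule 2 (intervocalic spirantization): /b/ is a stop between vowels /e/ and /o/, so it spirantizes to the fricative [v]. /gigeebogafg/ → gigeevogafg.
Rule 3 (regressive voicing assimilation): /f/ precedes the voiced obstruent /g/, so it voices to [v] by assimilation. /gigeevogafg/ → gigeevogavg.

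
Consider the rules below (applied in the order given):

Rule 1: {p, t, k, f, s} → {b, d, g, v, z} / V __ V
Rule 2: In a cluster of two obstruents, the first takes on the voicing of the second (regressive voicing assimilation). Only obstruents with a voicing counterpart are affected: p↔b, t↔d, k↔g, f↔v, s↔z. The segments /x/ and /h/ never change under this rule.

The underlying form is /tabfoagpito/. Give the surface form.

tapfoakpido

Rule 1 (intervocalic voicing): /t/ is a voiceless obstruent between vowels /i/ and /o/, so it voices to [d]. /tabfoagpito/ → tabfoagpido.
Rule 2 (regressive voicing assimilation): /b/ precedes the voiceless obstruent /f/, so it devoices to [p] by assimilation. /g/ precedes the voiceless obstruent /p/, so it devoices to [k] by assimilation. /tabfoagpido/ → tapfoakpido.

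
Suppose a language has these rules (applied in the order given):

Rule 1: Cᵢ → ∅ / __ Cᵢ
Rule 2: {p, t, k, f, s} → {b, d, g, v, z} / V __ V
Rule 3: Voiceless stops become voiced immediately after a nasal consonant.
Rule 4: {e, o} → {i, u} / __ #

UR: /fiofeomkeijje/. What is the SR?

Rule 1 (degemination): /jj/ is a geminate; the first /j/ deletes. /fiofeomkeijje/ → fiofeomkeije.
Rule 2 (intervocalic voicing): /f/ is a voiceless obstruent between vowels /o/ and /e/, so it voices to [v]. /fiofeomkeije/ → fioveomkeije.
Rule 3 (post-nasal voicing): /k/ is a voiceless stop immediately after the nasal /m/, so it voices to [g]. /fioveomkeije/ → fioveomgeije.
Rule 4 (final vowel raising): /e/ is a mid vowel in word-final position, so it raises to [i]. /fioveomgeije/ → fioveomgeiji.

fioveomgeiji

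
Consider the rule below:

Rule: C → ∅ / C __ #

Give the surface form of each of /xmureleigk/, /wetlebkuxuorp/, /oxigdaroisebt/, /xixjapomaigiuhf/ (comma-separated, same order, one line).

/xmureleigk/: /k/ is the second consonant of a word-final cluster /gk/, so it deletes. → [xmureleig].
/wetlebkuxuorp/: /p/ is the second consonant of a word-final cluster /rp/, so it deletes. → [wetlebkuxuor].
/oxigdaroisebt/: /t/ is the second consonant of a word-final cluster /bt/, so it deletes. → [oxigdaroiseb].
/xixjapomaigiuhf/: /f/ is the second consonant of a word-final cluster /hf/, so it deletes. → [xixjapomaigiuh].

xmureleig, wetlebkuxuor, oxigdaroiseb, xixjapomaigiuh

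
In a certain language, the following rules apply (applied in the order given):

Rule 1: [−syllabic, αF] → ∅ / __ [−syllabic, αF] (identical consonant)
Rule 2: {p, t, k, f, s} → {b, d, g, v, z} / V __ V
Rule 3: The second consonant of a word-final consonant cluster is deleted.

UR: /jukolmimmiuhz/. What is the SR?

Rule 1 (degemination): /mm/ is a geminate; the first /m/ deletes. /jukolmimmiuhz/ → jukolmimiuhz.
Rule 2 (intervocalic voicing): /k/ is a voiceless obstruent between vowels /u/ and /o/, so it voices to [g]. /jukolmimiuhz/ → jugolmimiuhz.
Rule 3 (final cluster simplification): /z/ is the second consonant of a word-final cluster /hz/, so it deletes. /jugolmimiuhz/ → jugolmimiuh.

jugolmimiuh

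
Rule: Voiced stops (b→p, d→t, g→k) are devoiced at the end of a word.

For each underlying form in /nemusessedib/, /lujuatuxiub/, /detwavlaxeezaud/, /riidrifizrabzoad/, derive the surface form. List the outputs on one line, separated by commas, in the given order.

nemusessedip, lujuatuxiup, detwavlaxeezaut, riidrifizrabzoat

/nemusessedib/: /b/ is a voiced stop in word-final position, so it devoices to [p]. → [nemusessedip].
/lujuatuxiub/: /b/ is a voiced stop in word-final position, so it devoices to [p]. → [lujuatuxiup].
/detwavlaxeezaud/: /d/ is a voiced stop in word-final position, so it devoices to [t]. → [detwavlaxeezaut].
/riidrifizrabzoad/: /d/ is a voiced stop in word-final position, so it devoices to [t]. → [riidrifizrabzoat].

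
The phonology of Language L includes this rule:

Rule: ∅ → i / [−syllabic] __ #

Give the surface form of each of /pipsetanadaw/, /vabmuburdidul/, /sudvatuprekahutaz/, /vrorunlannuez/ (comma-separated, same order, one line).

pipsetanadawi, vabmuburdiduli, sudvatuprekahutazi, vrorunlannuezi

/pipsetanadaw/: the form ends in the consonant /w/, so [i] is inserted word-finally. → [pipsetanadawi].
/vabmuburdidul/: the form ends in the consonant /l/, so [i] is inserted word-finally. → [vabmuburdiduli].
/sudvatuprekahutaz/: the form ends in the consonant /z/, so [i] is inserted word-finally. → [sudvatuprekahutazi].
/vrorunlannuez/: the form ends in the consonant /z/, so [i] is inserted word-finally. → [vrorunlannuezi].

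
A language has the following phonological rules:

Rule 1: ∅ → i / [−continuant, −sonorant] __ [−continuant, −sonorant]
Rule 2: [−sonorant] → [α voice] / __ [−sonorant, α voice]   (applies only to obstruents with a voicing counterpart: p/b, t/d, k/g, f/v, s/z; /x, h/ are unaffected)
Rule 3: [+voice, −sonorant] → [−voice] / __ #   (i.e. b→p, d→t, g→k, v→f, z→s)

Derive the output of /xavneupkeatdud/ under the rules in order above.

Rule 1 (stop-cluster i-epenthesis): /p/ and /k/ form a stop–stop cluster, so [i] is inserted between them. /t/ and /d/ form a stop–stop cluster, so [i] is inserted between them. /xavneupkeatdud/ → xavneupikeatidud.
Rule 2 (regressive voicing assimilation): no segment meets the environment; /xavneupikeatidud/ is unchanged.
Rule 3 (final devoicing): /d/ is a voiced obstruent in word-final position, so it devoices to [t]. /xavneupikeatidud/ → xavneupikeatidut.

xavneupikeatidut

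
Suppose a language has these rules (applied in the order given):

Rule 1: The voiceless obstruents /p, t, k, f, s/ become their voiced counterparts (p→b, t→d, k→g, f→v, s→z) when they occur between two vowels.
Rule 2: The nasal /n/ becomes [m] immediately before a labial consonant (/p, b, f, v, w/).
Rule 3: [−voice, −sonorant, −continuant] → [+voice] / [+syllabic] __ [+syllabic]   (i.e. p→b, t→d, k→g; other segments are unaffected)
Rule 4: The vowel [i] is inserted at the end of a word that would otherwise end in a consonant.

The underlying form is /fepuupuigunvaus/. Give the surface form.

febuubuigumvausi

Rule 1 (intervocalic voicing): /p/ is a voiceless obstruent between vowels /e/ and /u/, so it voices to [b]. /p/ is a voiceless obstruent between vowels /u/ and /u/, so it voices to [b]. /fepuupuigunvaus/ → febuubuigunvaus.
Rule 2 (nasal place assimilation): /n/ precedes the labial consonant /v/, so it assimilates in place to [m]. /febuubuigunvaus/ → febuubuigumvaus.
Rule 3 (intervocalic voicing): no segment meets the environment; /febuubuigumvaus/ is unchanged.
Rule 4 (final i-epenthesis): the form ends in the consonant /s/, so [i] is inserted word-finally. /febuubuigumvaus/ → febuubuigumvausi.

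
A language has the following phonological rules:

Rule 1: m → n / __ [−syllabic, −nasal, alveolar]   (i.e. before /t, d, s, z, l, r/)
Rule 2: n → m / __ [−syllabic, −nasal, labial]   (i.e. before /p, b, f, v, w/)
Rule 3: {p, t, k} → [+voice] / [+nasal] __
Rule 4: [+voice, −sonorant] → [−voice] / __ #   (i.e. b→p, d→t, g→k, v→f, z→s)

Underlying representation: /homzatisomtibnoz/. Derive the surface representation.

honzatisondibnos

Rule 1 (nasal place assimilation): /m/ precedes the alveolar consonant /z/, so it assimilates in place to [n]. /m/ precedes the alveolar consonant /t/, so it assimilates in place to [n]. /homzatisomtibnoz/ → honzatisontibnoz.
Rule 2 (nasal place assimilation): no segment meets the environment; /honzatisontibnoz/ is unchanged.
Rule 3 (post-nasal voicing): /t/ is a voiceless stop immediately after the nasal /n/, so it voices to [d]. /honzatisontibnoz/ → honzatisondibnoz.
Rule 4 (final devoicing): /z/ is a voiced obstruent in word-final position, so it devoices to [s]. /honzatisondibnoz/ → honzatisondibnos.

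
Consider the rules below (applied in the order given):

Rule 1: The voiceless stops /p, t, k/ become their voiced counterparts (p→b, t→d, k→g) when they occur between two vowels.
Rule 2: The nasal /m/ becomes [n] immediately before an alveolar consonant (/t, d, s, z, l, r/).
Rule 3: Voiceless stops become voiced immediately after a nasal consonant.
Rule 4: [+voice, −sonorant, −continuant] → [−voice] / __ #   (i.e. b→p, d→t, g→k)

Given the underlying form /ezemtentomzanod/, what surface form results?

Rule 1 (intervocalic voicing): no segment meets the environment; /ezemtentomzanod/ is unchanged.
Rule 2 (nasal place assimilation): /m/ precedes the alveolar consonant /t/, so it assimilates in place to [n]. /m/ precedes the alveolar consonant /z/, so it assimilates in place to [n]. /ezemtentomzanod/ → ezententonzanod.
Rule 3 (post-nasal voicing): /t/ is a voiceless stop immediately after the nasal /n/, so it voices to [d]. /t/ is a voiceless stop immediately after the nasal /n/, so it voices to [d]. /ezententonzanod/ → ezendendonzanod.
Rule 4 (final devoicing): /d/ is a voiced stop in word-final position, so it devoices to [t]. /ezendendonzanod/ → ezendendonzanot.

ezendendonzanot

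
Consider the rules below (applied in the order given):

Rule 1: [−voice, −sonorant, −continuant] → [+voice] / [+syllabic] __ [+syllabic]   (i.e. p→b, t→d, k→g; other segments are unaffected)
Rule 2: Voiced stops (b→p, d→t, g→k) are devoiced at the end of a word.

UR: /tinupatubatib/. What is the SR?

tinubadubadip

Rule 1 (intervocalic voicing): /p/ is a voiceless stop between vowels /u/ and /a/, so it voices to [b]. /t/ is a voiceless stop between vowels /a/ and /u/, so it voices to [d]. /t/ is a voiceless stop between vowels /a/ and /i/, so it voices to [d]. /tinupatubatib/ → tinubadubadib.
Rule 2 (final devoicing): /b/ is a voiced stop in word-final position, so it devoices to [p]. /tinubadubadib/ → tinubadubadip.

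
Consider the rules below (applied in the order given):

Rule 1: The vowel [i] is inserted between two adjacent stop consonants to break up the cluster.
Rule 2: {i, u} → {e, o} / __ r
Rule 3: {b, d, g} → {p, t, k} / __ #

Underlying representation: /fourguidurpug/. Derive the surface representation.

foorguidorpuk

Rule 1 (stop-cluster i-epenthesis): no segment meets the environment; /fourguidurpug/ is unchanged.
Rule 2 (pre-rhotic lowering): /u/ is a high vowel immediately before /r/, so it lowers to [o]. /u/ is a high vowel immediately before /r/, so it lowers to [o]. /fourguidurpug/ → foorguidorpug.
Rule 3 (final devoicing): /g/ is a voiced stop in word-final position, so it devoices to [k]. /foorguidorpug/ → foorguidorpuk.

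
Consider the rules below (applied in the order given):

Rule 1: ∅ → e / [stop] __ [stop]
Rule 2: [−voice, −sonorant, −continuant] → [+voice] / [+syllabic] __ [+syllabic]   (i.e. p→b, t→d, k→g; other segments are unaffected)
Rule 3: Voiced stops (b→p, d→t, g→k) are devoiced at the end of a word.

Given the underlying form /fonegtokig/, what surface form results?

Rule 1 (stop-cluster e-epenthesis): /g/ and /t/ form a stop–stop cluster, so [e] is inserted between them. /fonegtokig/ → fonegetokig.
Rule 2 (intervocalic voicing): /t/ is a voiceless stop between vowels /e/ and /o/, so it voices to [d]. /k/ is a voiceless stop between vowels /o/ and /i/, so it voices to [g]. /fonegetokig/ → fonegedogig.
Rule 3 (final devoicing): /g/ is a voiced stop in word-final position, so it devoices to [k]. /fonegedogig/ → fonegedogik.

fonegedogik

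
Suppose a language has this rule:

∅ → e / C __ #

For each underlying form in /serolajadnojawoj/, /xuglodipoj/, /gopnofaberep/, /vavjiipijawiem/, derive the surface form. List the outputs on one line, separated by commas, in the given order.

/serolajadnojawoj/: the form ends in the consonant /j/, so [e] is inserted word-finally. → [serolajadnojawoje].
/xuglodipoj/: the form ends in the consonant /j/, so [e] is inserted word-finally. → [xuglodipoje].
/gopnofaberep/: the form ends in the consonant /p/, so [e] is inserted word-finally. → [gopnofaberepe].
/vavjiipijawiem/: the form ends in the consonant /m/, so [e] is inserted word-finally. → [vavjiipijawieme].

serolajadnojawoje, xuglodipoje, gopnofaberepe, vavjiipijawieme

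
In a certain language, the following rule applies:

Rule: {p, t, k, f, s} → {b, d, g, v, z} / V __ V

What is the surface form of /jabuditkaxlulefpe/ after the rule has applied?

No segment of /jabuditkaxlulefpe/ meets the structural description of the rule, so the form surfaces unchanged.

jabuditkaxlulefpe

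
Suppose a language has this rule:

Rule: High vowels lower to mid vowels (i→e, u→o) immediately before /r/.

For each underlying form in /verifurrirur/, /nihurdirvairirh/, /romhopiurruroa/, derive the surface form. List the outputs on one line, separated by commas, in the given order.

/verifurrirur/: /u/ is a high vowel immediately before /r/, so it lowers to [o]. /i/ is a high vowel immediately before /r/, so it lowers to [e]. /u/ is a high vowel immediately before /r/, so it lowers to [o]. → [veriforreror].
/nihurdirvairirh/: /u/ is a high vowel immediately before /r/, so it lowers to [o]. /i/ is a high vowel immediately before /r/, so it lowers to [e]. /i/ is a high vowel immediately before /r/, so it lowers to [e]. /i/ is a high vowel immediately before /r/, so it lowers to [e]. → [nihordervaererh].
/romhopiurruroa/: /u/ is a high vowel immediately before /r/, so it lowers to [o]. /u/ is a high vowel immediately before /r/, so it lowers to [o]. → [romhopiorroroa].

veriforreror, nihordervaererh, romhopiorroroa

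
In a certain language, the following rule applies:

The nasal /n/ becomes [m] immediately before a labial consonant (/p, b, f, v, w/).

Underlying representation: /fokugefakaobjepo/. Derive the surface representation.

No segment of /fokugefakaobjepo/ meets the structural description of the rule, so the form surfaces unchanged.

fokugefakaobjepo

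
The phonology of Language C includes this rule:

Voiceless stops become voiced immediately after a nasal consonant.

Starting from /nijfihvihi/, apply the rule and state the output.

No segment of /nijfihvihi/ meets the structural description of the rule, so the form surfaces unchanged.

nijfihvihi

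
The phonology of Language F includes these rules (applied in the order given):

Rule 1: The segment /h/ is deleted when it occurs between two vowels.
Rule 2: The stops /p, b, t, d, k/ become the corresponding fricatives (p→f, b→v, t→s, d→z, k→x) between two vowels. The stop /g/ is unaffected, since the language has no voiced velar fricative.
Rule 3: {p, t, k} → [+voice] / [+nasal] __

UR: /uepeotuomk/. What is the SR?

Rule 1 (intervocalic h-deletion): no segment meets the environment; /uepeotuomk/ is unchanged.
Rule 2 (intervocalic spirantization): /p/ is a stop between vowels /e/ and /e/, so it spirantizes to the fricative [f]. /t/ is a stop between vowels /o/ and /u/, so it spirantizes to the fricative [s]. /uepeotuomk/ → uefeosuomk.
Rule 3 (post-nasal voicing): /k/ is a voiceless stop immediately after the nasal /m/, so it voices to [g]. /uefeosuomk/ → uefeosuomg.

uefeosuomg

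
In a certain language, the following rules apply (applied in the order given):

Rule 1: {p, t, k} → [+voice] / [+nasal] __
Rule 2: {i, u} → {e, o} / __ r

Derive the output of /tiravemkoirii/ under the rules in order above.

teravemgoerii

Rule 1 (post-nasal voicing): /k/ is a voiceless stop immediately after the nasal /m/, so it voices to [g]. /tiravemkoirii/ → tiravemgoirii.
Rule 2 (pre-rhotic lowering): /i/ is a high vowel immediately before /r/, so it lowers to [e]. /i/ is a high vowel immediately before /r/, so it lowers to [e]. /tiravemgoirii/ → teravemgoerii.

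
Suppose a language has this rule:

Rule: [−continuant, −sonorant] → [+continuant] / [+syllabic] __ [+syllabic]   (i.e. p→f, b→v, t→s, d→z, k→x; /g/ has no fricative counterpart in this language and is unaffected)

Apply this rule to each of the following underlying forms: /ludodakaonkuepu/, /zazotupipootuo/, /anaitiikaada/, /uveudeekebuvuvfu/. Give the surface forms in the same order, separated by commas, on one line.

luzozaxaonkuefu, zazosufifoosuo, anaisiixaaza, uveuzeexevuvuvfu

/ludodakaonkuepu/: /d/ is a stop between vowels /u/ and /o/, so it spirantizes to the fricative [z]. /d/ is a stop between vowels /o/ and /a/, so it spirantizes to the fricative [z]. /k/ is a stop between vowels /a/ and /a/, so it spirantizes to the fricative [x]. /p/ is a stop between vowels /e/ and /u/, so it spirantizes to the fricative [f]. → [luzozaxaonkuefu].
/zazotupipootuo/: /t/ is a stop between vowels /o/ and /u/, so it spirantizes to the fricative [s]. /p/ is a stop between vowels /u/ and /i/, so it spirantizes to the fricative [f]. /p/ is a stop between vowels /i/ and /o/, so it spirantizes to the fricative [f]. /t/ is a stop between vowels /o/ and /u/, so it spirantizes to the fricative [s]. → [zazosufifoosuo].
/anaitiikaada/: /t/ is a stop between vowels /i/ and /i/, so it spirantizes to the fricative [s]. /k/ is a stop between vowels /i/ and /a/, so it spirantizes to the fricative [x]. /d/ is a stop between vowels /a/ and /a/, so it spirantizes to the fricative [z]. → [anaisiixaaza].
/uveudeekebuvuvfu/: /d/ is a stop between vowels /u/ and /e/, so it spirantizes to the fricative [z]. /k/ is a stop between vowels /e/ and /e/, so it spirantizes to the fricative [x]. /b/ is a stop between vowels /e/ and /u/, so it spirantizes to the fricative [v]. → [uveuzeexevuvuvfu].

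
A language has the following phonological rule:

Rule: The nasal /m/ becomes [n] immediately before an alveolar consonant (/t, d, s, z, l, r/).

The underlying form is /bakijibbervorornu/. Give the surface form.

No segment of /bakijibbervorornu/ meets the structural description of the rule, so the form surfaces unchanged.

bakijibbervorornu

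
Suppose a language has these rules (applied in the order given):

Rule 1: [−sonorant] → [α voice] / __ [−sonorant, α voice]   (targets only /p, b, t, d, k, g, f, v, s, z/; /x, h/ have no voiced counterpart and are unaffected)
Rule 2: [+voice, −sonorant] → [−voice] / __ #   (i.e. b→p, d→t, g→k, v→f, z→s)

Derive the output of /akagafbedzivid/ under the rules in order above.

Rule 1 (regressive voicing assimilation): /f/ precedes the voiced obstruent /b/, so it voices to [v] by assimilation. /akagafbedzivid/ → akagavbedzivid.
Rule 2 (final devoicing): /d/ is a voiced obstruent in word-final position, so it devoices to [t]. /akagavbedzivid/ → akagavbedzivit.

akagavbedzivit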